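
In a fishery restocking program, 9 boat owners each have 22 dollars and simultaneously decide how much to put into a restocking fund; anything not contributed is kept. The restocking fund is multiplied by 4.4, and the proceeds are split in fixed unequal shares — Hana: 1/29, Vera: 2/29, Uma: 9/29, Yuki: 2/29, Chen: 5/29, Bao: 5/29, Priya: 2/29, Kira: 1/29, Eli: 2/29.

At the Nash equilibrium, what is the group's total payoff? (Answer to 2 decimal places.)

For player j, contributing a unit is worthwhile iff 4.4 × (j's share) ≥ 1, i.e. iff j's share is at least 0.2273.
Uma alone (share 9/29) is above the threshold, contributing 22; the remaining 8 contribute 0. Total contributed: 22.
The restocking fund pays out 4.4 × 22 = 96.80 in total (split across the unequal shares, but the aggregate is all that matters for the group sum).
The 8 free-riders keep 22 each, adding 176. Group total = 176 + 96.80 = 272.80.

272.80 dollars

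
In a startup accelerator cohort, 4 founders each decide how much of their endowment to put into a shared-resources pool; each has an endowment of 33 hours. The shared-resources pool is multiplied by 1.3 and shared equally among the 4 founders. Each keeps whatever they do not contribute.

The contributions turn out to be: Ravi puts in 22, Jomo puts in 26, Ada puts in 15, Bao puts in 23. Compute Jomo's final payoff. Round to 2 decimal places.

34.95 hours

Total contributed: 22 + 26 + 15 + 23 = 86.
Each receives 1.3 × 86 / 4 = 27.95 from the shared-resources pool.
Jomo keeps 33 − 26 = 7, so Jomo's payoff is 7 + 27.95 = 34.95.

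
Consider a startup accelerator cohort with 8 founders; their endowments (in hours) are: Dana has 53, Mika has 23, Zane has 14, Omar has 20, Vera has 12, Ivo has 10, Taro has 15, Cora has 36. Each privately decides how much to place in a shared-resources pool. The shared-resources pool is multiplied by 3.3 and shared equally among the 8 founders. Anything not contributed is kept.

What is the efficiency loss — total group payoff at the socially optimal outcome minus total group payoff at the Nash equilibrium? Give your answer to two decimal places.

420.90 hours

The private return per contributed unit is 3.3/8 = 0.4125 < 1 for every player regardless of endowment, so the Nash equilibrium is zero contribution and the group total is Σ E_j = 53 + 23 + 14 + 20 + 12 + 10 + 15 + 36 = 183.
Each contributed unit returns 3.300 to the group, so the social optimum is full contribution by everyone: group total = 3.300 × 183 = 603.90.
Efficiency loss = (3.300 − 1) × 183 = 420.90.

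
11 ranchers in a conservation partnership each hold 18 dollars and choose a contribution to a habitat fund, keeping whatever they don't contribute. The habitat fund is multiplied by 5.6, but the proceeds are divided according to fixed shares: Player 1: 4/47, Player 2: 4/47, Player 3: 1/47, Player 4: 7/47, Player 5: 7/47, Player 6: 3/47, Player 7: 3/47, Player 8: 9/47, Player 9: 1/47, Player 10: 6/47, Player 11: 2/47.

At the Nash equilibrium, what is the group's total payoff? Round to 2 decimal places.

A player with share s gets back 5.6·s per unit contributed, so full contribution is dominant for anyone with s > 1/5.6 = 0.1786 and zero contribution is dominant for anyone below.
The only share above 0.1786 is Player 8's 9/47, contributing 18; the remaining 10 contribute 0. Total contributed: 18.
The habitat fund pays out 5.6 × 18 = 100.80 in total (split across the unequal shares, but the aggregate is all that matters for the group sum).
The 10 free-riders keep 18 each, adding 180. Group total = 180 + 100.80 = 280.80.

280.80 dollars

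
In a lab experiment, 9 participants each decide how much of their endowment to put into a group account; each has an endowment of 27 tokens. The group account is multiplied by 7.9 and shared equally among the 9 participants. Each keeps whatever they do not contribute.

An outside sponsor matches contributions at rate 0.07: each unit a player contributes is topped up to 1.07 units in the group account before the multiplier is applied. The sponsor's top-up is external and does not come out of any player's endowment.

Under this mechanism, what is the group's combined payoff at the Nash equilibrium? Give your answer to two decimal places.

The effective private return is 7.9 × 1.07 / 9 = 0.9392, which is still under 1, so the mechanism doesn't change anyone's dominant strategy: zero contribution.
Everyone keeps their endowment and the group total is 9 × 27 = 243.

243.00 tokens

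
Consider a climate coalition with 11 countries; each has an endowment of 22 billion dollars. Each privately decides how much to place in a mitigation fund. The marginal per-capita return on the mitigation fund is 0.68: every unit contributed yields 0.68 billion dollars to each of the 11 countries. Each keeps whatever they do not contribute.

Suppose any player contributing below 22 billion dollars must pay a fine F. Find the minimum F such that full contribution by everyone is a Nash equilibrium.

Given the others contribute fully, the best deviation is to contribute 0 (any partial contribution still incurs the fine and gives up units whose private return 0.68 is below 1).
Deviating from 22 to 0 saves 22 billion dollars but forfeits the deviator's share of the drop in the mitigation fund: 0.68 × 22 = 14.96.
So the deviation gain is 22 − 14.96 = 7.04, and the fine must be at least 7.04 billion dollars to wipe it out.

7.04 billion dollars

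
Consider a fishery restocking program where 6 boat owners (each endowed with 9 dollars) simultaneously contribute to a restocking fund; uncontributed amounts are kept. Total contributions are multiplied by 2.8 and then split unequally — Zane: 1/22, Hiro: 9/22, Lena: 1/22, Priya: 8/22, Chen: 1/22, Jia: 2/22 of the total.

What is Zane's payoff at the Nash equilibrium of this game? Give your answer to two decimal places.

Player j's private return per contributed unit is 2.8 × (j's share). Contributing is weakly dominant for j when that share is at least 1/2.8 = 0.3571, and contributing 0 is dominant otherwise.
Hiro and Priya clear that bar, contributing 9 each; the remaining 4 contribute 0. Total contributed: 18.
Zane keeps 9 and receives 2.8 × 18 × 1/22 = 2.29 from the restocking fund, for a payoff of 11.29.

11.29 dollars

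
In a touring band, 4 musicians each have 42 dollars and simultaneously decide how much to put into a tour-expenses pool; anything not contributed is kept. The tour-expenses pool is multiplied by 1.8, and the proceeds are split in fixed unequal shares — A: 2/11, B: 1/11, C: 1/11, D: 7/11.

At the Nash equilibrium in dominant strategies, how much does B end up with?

48.87 dollars

For player j, contributing a unit is worthwhile iff 1.8 × (j's share) ≥ 1, i.e. iff j's share is at least 0.5556.
The only share above 0.5556 is D's 7/11, contributing 42; the remaining 3 contribute 0. Total contributed: 42.
B keeps 42 and receives 1.8 × 42 × 1/11 = 6.87 from the tour-expenses pool, for a payoff of 48.87.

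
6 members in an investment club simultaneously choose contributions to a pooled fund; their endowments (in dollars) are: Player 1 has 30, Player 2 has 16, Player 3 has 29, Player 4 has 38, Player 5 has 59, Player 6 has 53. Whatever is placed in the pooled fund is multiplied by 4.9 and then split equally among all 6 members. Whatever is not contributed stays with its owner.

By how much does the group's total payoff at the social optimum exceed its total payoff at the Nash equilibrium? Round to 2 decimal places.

The private return per contributed unit is 4.9/6 = 0.8167 < 1 for every player regardless of endowment, so the Nash equilibrium is zero contribution and the group total is Σ E_j = 30 + 16 + 29 + 38 + 59 + 53 = 225.
Each contributed unit returns 4.900 to the group, so the social optimum is full contribution by everyone: group total = 4.900 × 225 = 1102.50.
Efficiency loss = (4.900 − 1) × 225 = 877.50.

877.50 dollars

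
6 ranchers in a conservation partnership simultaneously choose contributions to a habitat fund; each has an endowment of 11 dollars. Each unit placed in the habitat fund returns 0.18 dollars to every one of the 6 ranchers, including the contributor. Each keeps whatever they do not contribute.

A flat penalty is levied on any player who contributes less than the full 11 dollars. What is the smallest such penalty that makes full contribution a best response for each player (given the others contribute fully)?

9.02 dollars

Given the others contribute fully, the best deviation is to contribute 0 (any partial contribution still incurs the fine and gives up units whose private return 0.18 is below 1).
Deviating from 11 to 0 saves 11 dollars but forfeits the deviator's share of the drop in the habitat fund: 0.18 × 11 = 1.98.
So the deviation gain is 11 − 1.98 = 9.02, and the fine must be at least 9.02 dollars to wipe it out.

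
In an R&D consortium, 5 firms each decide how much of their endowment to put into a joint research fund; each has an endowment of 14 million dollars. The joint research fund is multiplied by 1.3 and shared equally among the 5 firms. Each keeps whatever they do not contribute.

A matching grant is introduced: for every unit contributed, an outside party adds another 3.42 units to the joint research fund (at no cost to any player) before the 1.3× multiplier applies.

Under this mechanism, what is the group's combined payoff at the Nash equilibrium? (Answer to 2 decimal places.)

402.22 million dollars

Under the mechanism each unit contributed yields 1.3 × 4.42 / 5 = 1.1492 back to its contributor per unit of net cost, which exceeds 1, making full contribution the dominant choice for everyone.
At the Nash equilibrium everyone contributes 14. Group total payoff = 1.3 × 4.42 × 70 = 402.22.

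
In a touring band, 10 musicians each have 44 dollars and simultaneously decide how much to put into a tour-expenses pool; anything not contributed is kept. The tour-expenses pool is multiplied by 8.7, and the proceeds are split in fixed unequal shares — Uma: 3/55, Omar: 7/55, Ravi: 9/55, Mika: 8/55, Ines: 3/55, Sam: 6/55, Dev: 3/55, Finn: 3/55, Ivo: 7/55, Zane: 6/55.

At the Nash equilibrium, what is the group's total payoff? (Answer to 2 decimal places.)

1795.20 dollars

Each unit j contributes comes back to j as 8.7 × (j's share), so j prefers to contribute only if that share exceeds 1/8.7 = 0.1149; otherwise keeping the unit dominates.
Omar, Ravi, Mika and Ivo are above the threshold, contributing 44 each; the remaining 6 contribute 0. Total contributed: 176.
The tour-expenses pool pays out 8.7 × 176 = 1531.20 in total (split across the unequal shares, but the aggregate is all that matters for the group sum).
The 6 free-riders keep 44 each, adding 264. Group total = 264 + 1531.20 = 1795.20.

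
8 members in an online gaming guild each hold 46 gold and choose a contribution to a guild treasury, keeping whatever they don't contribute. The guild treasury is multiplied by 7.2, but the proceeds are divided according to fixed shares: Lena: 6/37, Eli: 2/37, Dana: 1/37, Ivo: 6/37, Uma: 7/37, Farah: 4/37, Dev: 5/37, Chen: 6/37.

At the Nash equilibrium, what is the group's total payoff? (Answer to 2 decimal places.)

Each unit j contributes comes back to j as 7.2 × (j's share), so j prefers to contribute only if that share exceeds 1/7.2 = 0.1389; otherwise keeping the unit dominates.
The shares above 0.1389 belong to Lena, Ivo, Uma and Chen, contributing 46 each; the remaining 4 contribute 0. Total contributed: 184.
The guild treasury pays out 7.2 × 184 = 1324.80 in total (split across the unequal shares, but the aggregate is all that matters for the group sum).
The 4 free-riders keep 46 each, adding 184. Group total = 184 + 1324.80 = 1508.80.

1508.80 gold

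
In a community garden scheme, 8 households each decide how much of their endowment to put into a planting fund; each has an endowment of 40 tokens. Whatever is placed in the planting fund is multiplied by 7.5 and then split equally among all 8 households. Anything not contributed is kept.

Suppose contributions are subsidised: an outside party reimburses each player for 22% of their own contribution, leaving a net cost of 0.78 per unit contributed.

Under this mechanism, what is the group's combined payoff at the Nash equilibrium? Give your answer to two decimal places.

2470.40 tokens

The effective private return per unit is now (7.5/8) / 0.78 = 1.2019 > 1, so every player's dominant strategy flips to full contribution.
So the Nash equilibrium is full contribution by all 8; the group earns 8 × (40 × 0.22 + 7.5 × 40) = 2470.40.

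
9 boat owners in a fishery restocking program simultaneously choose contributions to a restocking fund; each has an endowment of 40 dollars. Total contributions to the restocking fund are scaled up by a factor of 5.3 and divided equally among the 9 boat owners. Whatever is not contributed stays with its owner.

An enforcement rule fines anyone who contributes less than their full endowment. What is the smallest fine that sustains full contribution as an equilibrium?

16.44 dollars

Given the others contribute fully, the best deviation is to contribute 0 (any partial contribution still incurs the fine and gives up units whose private return 0.5889 is below 1).
Deviating from 40 to 0 saves 40 dollars but forfeits the deviator's share of the drop in the restocking fund: 5.3/9 × 40 = 23.56.
So the deviation gain is 40 − 23.56 = 16.44, and the fine must be at least 16.44 dollars to wipe it out.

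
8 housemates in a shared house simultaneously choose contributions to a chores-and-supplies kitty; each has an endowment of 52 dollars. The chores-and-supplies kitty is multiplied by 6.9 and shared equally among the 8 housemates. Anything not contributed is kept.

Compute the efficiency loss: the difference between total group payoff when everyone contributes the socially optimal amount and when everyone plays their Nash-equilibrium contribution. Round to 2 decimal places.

Each contributed unit returns 6.9/8 = 0.8625 to its contributor — below 1 — so contributing 0 is dominant for every player. At the Nash equilibrium everyone keeps their 52, and the group total is 8 × 52 = 416.
Each contributed unit returns 6.900 to the group as a whole (0.8625 to each of 8 players), which exceeds 1, so the social optimum is full contribution: group total = 6.900 × 416 = 2870.40.
Efficiency loss = 2870.40 − 416 = 2454.40.

2454.40 dollars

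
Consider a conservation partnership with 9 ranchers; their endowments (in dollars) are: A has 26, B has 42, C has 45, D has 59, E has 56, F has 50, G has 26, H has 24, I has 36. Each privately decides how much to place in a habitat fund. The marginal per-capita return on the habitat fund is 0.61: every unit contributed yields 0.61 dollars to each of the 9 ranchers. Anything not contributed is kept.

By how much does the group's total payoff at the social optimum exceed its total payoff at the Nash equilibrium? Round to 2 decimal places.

1634.36 dollars

The private return per contributed unit is 0.61 < 1 for everyone, so the Nash equilibrium is zero contribution and the group total is Σ E_j = 26 + 42 + 45 + 59 + 56 + 50 + 26 + 24 + 36 = 364.
Each contributed unit returns 5.490 to the group, so the social optimum is full contribution by everyone: group total = 5.490 × 364 = 1998.36.
Efficiency loss = (5.490 − 1) × 364 = 1634.36.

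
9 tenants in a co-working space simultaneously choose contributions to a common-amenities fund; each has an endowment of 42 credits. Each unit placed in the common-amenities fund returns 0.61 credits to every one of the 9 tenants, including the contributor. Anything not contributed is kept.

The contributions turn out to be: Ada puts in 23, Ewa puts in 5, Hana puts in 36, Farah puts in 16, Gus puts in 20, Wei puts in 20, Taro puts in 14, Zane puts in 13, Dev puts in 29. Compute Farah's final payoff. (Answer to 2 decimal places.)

Total contributed: 23 + 5 + 36 + 16 + 20 + 20 + 14 + 13 + 29 = 176.
Each receives 0.61 × 176 = 107.36 from the common-amenities fund.
Farah keeps 42 − 16 = 26, so Farah's payoff is 26 + 107.36 = 133.36.

133.36 credits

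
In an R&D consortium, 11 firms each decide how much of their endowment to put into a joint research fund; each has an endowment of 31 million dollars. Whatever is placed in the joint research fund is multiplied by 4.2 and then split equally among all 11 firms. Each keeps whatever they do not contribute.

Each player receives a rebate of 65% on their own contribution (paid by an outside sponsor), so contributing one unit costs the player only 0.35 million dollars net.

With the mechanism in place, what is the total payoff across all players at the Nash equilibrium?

1653.85 million dollars

Under the mechanism each unit contributed yields (4.2/11) / 0.35 = 1.0909 back to its contributor per unit of net cost, which exceeds 1, making full contribution the dominant choice for everyone.
So the Nash equilibrium is full contribution by all 11; the group earns 11 × (31 × 0.65 + 4.2 × 31) = 1653.85.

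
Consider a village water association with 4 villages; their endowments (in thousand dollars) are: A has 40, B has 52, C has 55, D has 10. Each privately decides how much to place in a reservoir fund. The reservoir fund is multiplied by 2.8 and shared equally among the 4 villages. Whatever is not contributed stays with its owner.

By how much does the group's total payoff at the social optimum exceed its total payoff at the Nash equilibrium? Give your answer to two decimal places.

The private return per contributed unit is 2.8/4 = 0.7000 < 1 for every player regardless of endowment, so the Nash equilibrium is zero contribution and the group total is Σ E_j = 40 + 52 + 55 + 10 = 157.
Each contributed unit returns 2.800 to the group, so the social optimum is full contribution by everyone: group total = 2.800 × 157 = 439.60.
Efficiency loss = (2.800 − 1) × 157 = 282.60.

282.60 thousand dollars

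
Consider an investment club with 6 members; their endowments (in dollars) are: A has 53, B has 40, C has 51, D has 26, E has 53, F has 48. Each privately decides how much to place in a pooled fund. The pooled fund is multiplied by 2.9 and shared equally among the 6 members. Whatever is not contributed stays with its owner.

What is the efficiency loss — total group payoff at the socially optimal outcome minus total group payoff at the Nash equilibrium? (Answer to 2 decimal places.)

The private return per contributed unit is 2.9/6 = 0.4833 < 1 for every player regardless of endowment, so the Nash equilibrium is zero contribution and the group total is Σ E_j = 53 + 40 + 51 + 26 + 53 + 48 = 271.
Each contributed unit returns 2.900 to the group, so the social optimum is full contribution by everyone: group total = 2.900 × 271 = 785.90.
Efficiency loss = (2.900 − 1) × 271 = 514.90.

514.90 dollars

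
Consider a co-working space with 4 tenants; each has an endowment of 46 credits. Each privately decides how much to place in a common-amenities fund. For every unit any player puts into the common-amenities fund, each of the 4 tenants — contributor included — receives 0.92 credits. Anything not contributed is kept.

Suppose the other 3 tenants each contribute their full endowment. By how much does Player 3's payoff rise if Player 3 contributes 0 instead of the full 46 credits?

Switching from a contribution of 46 to 0 lets Player 3 keep an extra 46 credits, but lowers the common-amenities fund by 46, which costs Player 3 their own share of that drop: 0.92 × 46 = 42.32.
Net gain = 46 − 42.32 = 3.68. The private return per contributed unit (0.92) is below 1, so free-riding is indeed the best response regardless of what the others do.

3.68 credits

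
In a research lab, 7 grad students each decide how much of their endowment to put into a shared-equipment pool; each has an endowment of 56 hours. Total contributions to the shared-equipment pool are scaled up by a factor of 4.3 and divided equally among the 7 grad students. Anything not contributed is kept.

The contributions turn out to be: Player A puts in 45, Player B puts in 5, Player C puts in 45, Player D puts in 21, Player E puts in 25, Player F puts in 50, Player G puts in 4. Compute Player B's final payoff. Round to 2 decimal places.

170.79 hours

Total contributed: 45 + 5 + 45 + 21 + 25 + 50 + 4 = 195.
Each receives 4.3 × 195 / 7 = 119.79 from the shared-equipment pool.
Player B keeps 56 − 5 = 51, so Player B's payoff is 51 + 119.79 = 170.79.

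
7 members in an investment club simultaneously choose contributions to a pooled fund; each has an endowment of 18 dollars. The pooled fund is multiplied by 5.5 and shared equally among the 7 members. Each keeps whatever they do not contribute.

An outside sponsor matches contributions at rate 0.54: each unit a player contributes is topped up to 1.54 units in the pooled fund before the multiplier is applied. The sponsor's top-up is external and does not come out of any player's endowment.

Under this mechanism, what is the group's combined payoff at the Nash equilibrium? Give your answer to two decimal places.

1067.22 dollars

The effective private return per unit is now 5.5 × 1.54 / 7 = 1.2100 > 1, so every player's dominant strategy flips to full contribution.
At the Nash equilibrium everyone contributes 18. Group total payoff = 5.5 × 1.54 × 126 = 1067.22.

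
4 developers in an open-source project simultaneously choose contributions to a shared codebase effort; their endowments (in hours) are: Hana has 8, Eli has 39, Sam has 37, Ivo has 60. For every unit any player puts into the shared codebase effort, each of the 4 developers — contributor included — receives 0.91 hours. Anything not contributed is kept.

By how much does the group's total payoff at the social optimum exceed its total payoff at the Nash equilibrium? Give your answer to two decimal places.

380.16 hours

The private return per contributed unit is 0.91 < 1 for everyone, so the Nash equilibrium is zero contribution and the group total is Σ E_j = 8 + 39 + 37 + 60 = 144.
Each contributed unit returns 3.640 to the group, so the social optimum is full contribution by everyone: group total = 3.640 × 144 = 524.16.
Efficiency loss = (3.640 − 1) × 144 = 380.16.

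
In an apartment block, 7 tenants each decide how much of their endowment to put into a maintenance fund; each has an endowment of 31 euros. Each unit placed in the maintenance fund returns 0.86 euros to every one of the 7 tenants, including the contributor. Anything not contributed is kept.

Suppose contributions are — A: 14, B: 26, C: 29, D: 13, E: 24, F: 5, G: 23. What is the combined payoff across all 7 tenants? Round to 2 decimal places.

Total contributed: 14 + 26 + 29 + 13 + 24 + 5 + 23 = 134; total kept: 7 × 31 − 134 = 83.
The maintenance fund pays out 0.86 × 7 × 134 = 806.68 in aggregate.
Group total = 83 + 806.68 = 889.68.

889.68 euros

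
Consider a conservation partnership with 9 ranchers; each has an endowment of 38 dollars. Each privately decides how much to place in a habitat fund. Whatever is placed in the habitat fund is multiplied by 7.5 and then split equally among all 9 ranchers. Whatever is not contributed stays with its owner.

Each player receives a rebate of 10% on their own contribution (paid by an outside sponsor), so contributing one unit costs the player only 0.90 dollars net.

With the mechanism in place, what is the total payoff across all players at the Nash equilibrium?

The effective private return is (7.5/9) / 0.90 = 0.9259, which is still under 1, so the mechanism doesn't change anyone's dominant strategy: zero contribution.
At the Nash equilibrium no one contributes; group total payoff = 9 × 38 = 342.

342.00 dollars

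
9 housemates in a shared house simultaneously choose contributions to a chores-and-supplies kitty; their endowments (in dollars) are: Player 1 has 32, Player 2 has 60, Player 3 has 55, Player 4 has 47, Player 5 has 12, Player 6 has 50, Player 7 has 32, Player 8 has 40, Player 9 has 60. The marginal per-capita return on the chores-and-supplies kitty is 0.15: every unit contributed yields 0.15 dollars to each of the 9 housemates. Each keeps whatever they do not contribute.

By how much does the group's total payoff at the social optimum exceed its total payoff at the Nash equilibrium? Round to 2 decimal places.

The private return per contributed unit is 0.15 < 1 for everyone, so the Nash equilibrium is zero contribution and the group total is Σ E_j = 32 + 60 + 55 + 47 + 12 + 50 + 32 + 40 + 60 = 388.
Each contributed unit returns 1.350 to the group, so the social optimum is full contribution by everyone: group total = 1.350 × 388 = 523.80.
Efficiency loss = (1.350 − 1) × 388 = 135.80.

135.80 dollars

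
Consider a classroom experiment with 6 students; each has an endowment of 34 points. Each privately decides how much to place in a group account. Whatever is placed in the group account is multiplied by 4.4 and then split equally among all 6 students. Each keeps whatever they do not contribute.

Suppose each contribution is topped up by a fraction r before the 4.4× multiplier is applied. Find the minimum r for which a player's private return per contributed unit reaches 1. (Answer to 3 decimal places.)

With matching at rate r, one contributed unit becomes (1 + r) in the group account and returns 4.4 × (1 + r) / 6 to the contributor.
Setting this equal to 1: 1 + r = 6/4.4 = 1.3636.
So the minimum matching rate is r = 1.3636 − 1 = 0.364.

0.364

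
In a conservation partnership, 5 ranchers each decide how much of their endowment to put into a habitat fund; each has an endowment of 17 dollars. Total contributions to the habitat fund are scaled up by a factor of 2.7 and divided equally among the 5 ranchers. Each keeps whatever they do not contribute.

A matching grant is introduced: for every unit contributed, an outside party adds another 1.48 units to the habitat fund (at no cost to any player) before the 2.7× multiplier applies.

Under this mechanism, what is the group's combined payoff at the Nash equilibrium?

The effective private return per unit is now 2.7 × 2.48 / 5 = 1.3392 > 1, so every player's dominant strategy flips to full contribution.
At the Nash equilibrium everyone contributes 17. Group total payoff = 2.7 × 2.48 × 85 = 569.16.

569.16 dollars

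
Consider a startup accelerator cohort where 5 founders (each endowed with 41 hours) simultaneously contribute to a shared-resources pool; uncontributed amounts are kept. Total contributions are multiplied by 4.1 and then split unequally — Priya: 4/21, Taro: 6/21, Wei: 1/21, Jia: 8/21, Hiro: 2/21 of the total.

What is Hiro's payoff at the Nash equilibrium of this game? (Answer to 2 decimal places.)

73.02 hours

A player with share s gets back 4.1·s per unit contributed, so full contribution is dominant for anyone with s > 1/4.1 = 0.2439 and zero contribution is dominant for anyone below.
Taro and Jia are above the threshold, contributing 41 each; the remaining 3 contribute 0. Total contributed: 82.
Hiro keeps 41 and receives 4.1 × 82 × 2/21 = 32.02 from the shared-resources pool, for a payoff of 73.02.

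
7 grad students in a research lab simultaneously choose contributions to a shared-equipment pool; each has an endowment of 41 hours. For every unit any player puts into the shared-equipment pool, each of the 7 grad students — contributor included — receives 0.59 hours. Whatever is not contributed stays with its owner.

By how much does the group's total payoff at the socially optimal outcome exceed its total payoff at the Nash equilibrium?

The private return per contributed unit is 0.59 < 1, so contributing 0 is dominant for every player. At the Nash equilibrium everyone keeps their 41, and the group total is 7 × 41 = 287.
Each contributed unit returns 4.130 to the group as a whole (0.59 to each of 7 players), which exceeds 1, so the social optimum is full contribution: group total = 4.130 × 287 = 1185.31.
Efficiency loss = 1185.31 − 287 = 898.31.

898.31 hours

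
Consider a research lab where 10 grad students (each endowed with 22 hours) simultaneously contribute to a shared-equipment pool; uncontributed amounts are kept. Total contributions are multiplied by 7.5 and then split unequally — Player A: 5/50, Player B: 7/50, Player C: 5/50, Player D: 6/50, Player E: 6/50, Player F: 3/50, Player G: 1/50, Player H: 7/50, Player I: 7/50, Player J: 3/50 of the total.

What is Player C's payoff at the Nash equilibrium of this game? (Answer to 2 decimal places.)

A player with share s gets back 7.5·s per unit contributed, so full contribution is dominant for anyone with s > 1/7.5 = 0.1333 and zero contribution is dominant for anyone below.
The shares above 0.1333 belong to Player B, Player H and Player I, contributing 22 each; the remaining 7 contribute 0. Total contributed: 66.
Player C keeps 22 and receives 7.5 × 66 × 5/50 = 49.50 from the shared-equipment pool, for a payoff of 71.50.

71.50 hours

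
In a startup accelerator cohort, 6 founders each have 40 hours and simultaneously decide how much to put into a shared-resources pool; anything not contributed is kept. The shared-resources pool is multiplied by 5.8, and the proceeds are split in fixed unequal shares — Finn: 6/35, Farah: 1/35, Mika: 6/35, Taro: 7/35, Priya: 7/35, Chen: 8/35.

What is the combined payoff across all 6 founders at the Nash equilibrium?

Player j's private return per contributed unit is 5.8 × (j's share). Contributing is weakly dominant for j when that share is at least 1/5.8 = 0.1724, and contributing 0 is dominant otherwise.
Taro, Priya and Chen are above the threshold, contributing 40 each; the remaining 3 contribute 0. Total contributed: 120.
The shared-resources pool pays out 5.8 × 120 = 696.00 in total (split across the unequal shares, but the aggregate is all that matters for the group sum).
The 3 free-riders keep 40 each, adding 120. Group total = 120 + 696.00 = 816.00.

816.00 hours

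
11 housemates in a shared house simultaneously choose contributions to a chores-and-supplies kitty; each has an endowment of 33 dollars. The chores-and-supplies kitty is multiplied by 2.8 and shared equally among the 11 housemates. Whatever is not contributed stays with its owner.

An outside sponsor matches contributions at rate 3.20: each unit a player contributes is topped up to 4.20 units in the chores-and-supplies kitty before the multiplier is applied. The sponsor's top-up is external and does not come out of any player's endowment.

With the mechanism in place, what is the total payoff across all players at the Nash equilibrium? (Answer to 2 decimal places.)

Under the mechanism each unit contributed yields 2.8 × 4.20 / 11 = 1.0691 back to its contributor per unit of net cost, which exceeds 1, making full contribution the dominant choice for everyone.
At the Nash equilibrium everyone contributes 33. Group total payoff = 2.8 × 4.20 × 363 = 4268.88.

4268.88 dollars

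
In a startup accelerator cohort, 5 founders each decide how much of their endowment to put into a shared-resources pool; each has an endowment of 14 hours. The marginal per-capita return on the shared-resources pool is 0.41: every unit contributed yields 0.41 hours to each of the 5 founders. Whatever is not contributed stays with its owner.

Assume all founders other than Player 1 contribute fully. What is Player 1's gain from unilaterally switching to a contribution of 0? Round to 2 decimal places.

8.26 hours

Switching from a contribution of 14 to 0 lets Player 1 keep an extra 14 hours, but lowers the shared-resources pool by 14, which costs Player 1 their own share of that drop: 0.41 × 14 = 5.74.
Net gain = 14 − 5.74 = 8.26. The private return per contributed unit (0.41) is below 1, so free-riding is indeed the best response regardless of what the others do.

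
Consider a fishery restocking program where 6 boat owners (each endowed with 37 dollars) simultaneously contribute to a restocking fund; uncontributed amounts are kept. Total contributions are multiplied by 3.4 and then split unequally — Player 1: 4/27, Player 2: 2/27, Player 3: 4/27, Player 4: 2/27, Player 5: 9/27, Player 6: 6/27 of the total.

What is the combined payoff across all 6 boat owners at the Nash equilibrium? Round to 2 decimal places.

310.80 dollars

Each unit j contributes comes back to j as 3.4 × (j's share), so j prefers to contribute only if that share exceeds 1/3.4 = 0.2941; otherwise keeping the unit dominates.
Player 5 alone (share 9/27) is above the threshold, contributing 37; the remaining 5 contribute 0. Total contributed: 37.
The restocking fund pays out 3.4 × 37 = 125.80 in total (split across the unequal shares, but the aggregate is all that matters for the group sum).
The 5 free-riders keep 37 each, adding 185. Group total = 185 + 125.80 = 310.80.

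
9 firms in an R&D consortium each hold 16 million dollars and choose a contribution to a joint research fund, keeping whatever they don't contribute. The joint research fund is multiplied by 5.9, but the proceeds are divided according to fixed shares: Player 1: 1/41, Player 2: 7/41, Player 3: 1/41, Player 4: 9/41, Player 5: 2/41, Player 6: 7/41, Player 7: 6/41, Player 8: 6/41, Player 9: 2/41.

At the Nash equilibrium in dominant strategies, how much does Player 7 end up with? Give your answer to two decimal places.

57.44 million dollars

Each unit j contributes comes back to j as 5.9 × (j's share), so j prefers to contribute only if that share exceeds 1/5.9 = 0.1695; otherwise keeping the unit dominates.
Player 2, Player 4 and Player 6 clear that bar, contributing 16 each; the remaining 6 contribute 0. Total contributed: 48.
Player 7 keeps 16 and receives 5.9 × 48 × 6/41 = 41.44 from the joint research fund, for a payoff of 57.44.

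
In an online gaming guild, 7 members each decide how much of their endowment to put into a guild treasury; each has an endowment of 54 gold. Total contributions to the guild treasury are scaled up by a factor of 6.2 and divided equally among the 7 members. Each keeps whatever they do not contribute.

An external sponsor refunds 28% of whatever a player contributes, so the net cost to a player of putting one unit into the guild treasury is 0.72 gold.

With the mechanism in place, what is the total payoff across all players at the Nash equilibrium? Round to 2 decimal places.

With the mechanism, a contributed unit returns (6.2/7) / 0.72 = 1.2302 per unit of net cost to the contributor — now above 1 — so contributing fully is weakly dominant for every player.
At the Nash equilibrium everyone contributes 54. Group total payoff = 7 × (54 × 0.28 + 6.2 × 54) = 2449.44.

2449.44 gold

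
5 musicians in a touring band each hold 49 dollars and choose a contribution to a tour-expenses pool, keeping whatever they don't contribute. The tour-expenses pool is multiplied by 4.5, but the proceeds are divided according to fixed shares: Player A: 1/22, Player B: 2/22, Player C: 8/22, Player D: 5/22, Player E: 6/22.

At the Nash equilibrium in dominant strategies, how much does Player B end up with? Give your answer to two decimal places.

109.14 dollars

A player with share s gets back 4.5·s per unit contributed, so full contribution is dominant for anyone with s > 1/4.5 = 0.2222 and zero contribution is dominant for anyone below.
Player C, Player D and Player E clear that bar, contributing 49 each; the remaining 2 contribute 0. Total contributed: 147.
Player B keeps 49 and receives 4.5 × 147 × 2/22 = 60.14 from the tour-expenses pool, for a payoff of 109.14.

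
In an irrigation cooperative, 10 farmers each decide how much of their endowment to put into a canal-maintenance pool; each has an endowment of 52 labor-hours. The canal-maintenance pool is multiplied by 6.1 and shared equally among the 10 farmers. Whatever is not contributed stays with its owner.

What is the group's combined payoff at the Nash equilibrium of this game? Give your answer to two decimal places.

520.00 labor-hours

Each contributed unit returns 6.1/10 = 0.6100 to its contributor — below 1 — so contributing 0 is dominant for every player. At the Nash equilibrium everyone keeps their 52, and the group total is 10 × 52 = 520.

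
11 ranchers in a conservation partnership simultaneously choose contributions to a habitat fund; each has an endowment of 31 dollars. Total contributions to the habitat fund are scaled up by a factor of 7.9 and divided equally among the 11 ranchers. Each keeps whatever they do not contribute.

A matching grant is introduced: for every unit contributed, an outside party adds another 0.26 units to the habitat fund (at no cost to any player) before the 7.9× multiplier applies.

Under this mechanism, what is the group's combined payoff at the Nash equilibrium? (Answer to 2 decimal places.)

With the mechanism, a contributed unit returns 7.9 × 1.26 / 11 = 0.9049 per unit of net cost — still below 1 — so contributing 0 remains dominant for every player.
Everyone keeps their endowment and the group total is 11 × 31 = 341.

341.00 dollars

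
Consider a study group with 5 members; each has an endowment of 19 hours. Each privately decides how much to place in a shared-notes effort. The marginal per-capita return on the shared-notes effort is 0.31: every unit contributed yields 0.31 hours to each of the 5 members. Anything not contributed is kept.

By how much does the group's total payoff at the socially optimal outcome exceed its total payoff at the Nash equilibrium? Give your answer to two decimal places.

52.25 hours

The private return per contributed unit is 0.31 < 1, so contributing 0 is dominant for every player. At the Nash equilibrium everyone keeps their 19, and the group total is 5 × 19 = 95.
Each contributed unit returns 1.550 to the group as a whole (0.31 to each of 5 players), which exceeds 1, so the social optimum is full contribution: group total = 1.550 × 95 = 147.25.
Efficiency loss = 147.25 − 95 = 52.25.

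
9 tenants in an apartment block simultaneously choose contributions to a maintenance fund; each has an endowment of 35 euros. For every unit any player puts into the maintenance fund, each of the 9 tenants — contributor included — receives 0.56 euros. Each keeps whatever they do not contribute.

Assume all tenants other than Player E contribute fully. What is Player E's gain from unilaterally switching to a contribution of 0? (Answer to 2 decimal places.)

Switching from a contribution of 35 to 0 lets Player E keep an extra 35 euros, but lowers the maintenance fund by 35, which costs Player E their own share of that drop: 0.56 × 35 = 19.60.
Net gain = 35 − 19.60 = 15.40. The private return per contributed unit (0.56) is below 1, so free-riding is indeed the best response regardless of what the others do.

15.40 euros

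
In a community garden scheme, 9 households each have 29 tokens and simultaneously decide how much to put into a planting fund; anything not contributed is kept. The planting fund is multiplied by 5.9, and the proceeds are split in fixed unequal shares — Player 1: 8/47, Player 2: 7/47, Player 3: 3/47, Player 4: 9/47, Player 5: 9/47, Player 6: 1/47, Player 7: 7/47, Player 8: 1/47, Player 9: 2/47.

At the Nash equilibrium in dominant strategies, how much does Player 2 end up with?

For player j, contributing a unit is worthwhile iff 5.9 × (j's share) ≥ 1, i.e. iff j's share is at least 0.1695.
Player 1, Player 4 and Player 5 clear that bar, contributing 29 each; the remaining 6 contribute 0. Total contributed: 87.
Player 2 keeps 29 and receives 5.9 × 87 × 7/47 = 76.45 from the planting fund, for a payoff of 105.45.

105.45 tokens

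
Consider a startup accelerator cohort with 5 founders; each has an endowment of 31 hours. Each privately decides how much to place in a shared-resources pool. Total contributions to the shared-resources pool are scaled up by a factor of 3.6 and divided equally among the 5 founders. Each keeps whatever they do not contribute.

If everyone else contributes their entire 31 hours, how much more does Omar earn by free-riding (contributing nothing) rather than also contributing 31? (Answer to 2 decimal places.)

8.68 hours

Switching from a contribution of 31 to 0 lets Omar keep an extra 31 hours, but lowers the shared-resources pool by 31, which costs Omar their own share of that drop: 3.6/5 × 31 = 22.32.
Net gain = 31 − 22.32 = 8.68. The private return per contributed unit (0.7200) is below 1, so free-riding is indeed the best response regardless of what the others do.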